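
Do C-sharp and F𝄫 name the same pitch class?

No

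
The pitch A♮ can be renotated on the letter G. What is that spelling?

G##

Plain G sits 2 semitones below A, so on the letter G the same pitch needs a double sharp: G##.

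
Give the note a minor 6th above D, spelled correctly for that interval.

Bb

D up a major sixth is B, so the target letter is B.
From D, a minor sixth is 8 semitones up: Bb.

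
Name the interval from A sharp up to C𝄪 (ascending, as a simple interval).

major third

The letter names run A→C, a span of 2 letter steps, so the interval is some kind of third.
A# to C## is 4 semitones. A major third is 4, so 4 makes it major.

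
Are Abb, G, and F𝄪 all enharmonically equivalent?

Yes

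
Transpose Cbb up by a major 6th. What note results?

Abb

A sixth above C lands on the letter A.
A major sixth spans 9 semitones, so Cbb moves to pitch class 7. On the letter A that is Abb.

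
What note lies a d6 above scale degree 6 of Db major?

Gbb

Scale degree 6 of Db major is Bb.
A diminished sixth (7 semitones) above Bb lands on the letter G, giving Gbb.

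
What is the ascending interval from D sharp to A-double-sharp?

augmented fifth

The letter names run D→A, a span of 4 letter steps, so the interval is some kind of fifth.
D# to A## is 8 semitones. A perfect fifth is 7, so 8 makes it augmented.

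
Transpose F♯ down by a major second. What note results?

E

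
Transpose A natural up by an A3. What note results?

C##

A third above A lands on the letter C.
An augmented third spans 5 semitones, so A moves to pitch class 2. On the letter C that is C##.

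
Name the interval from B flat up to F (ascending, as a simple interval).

perfect fifth

The letter names run B→F, a span of 4 letter steps, so the interval is some kind of fifth.
Bb to F is 7 semitones. A perfect fifth is 7, so 7 makes it perfect.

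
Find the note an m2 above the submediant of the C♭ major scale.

Bbb

The submediant of Cb major is Ab.
A minor second (1 semitone) above Ab lands on the letter B, giving Bbb.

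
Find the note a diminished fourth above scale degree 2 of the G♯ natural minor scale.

D

Scale degree 2 of G# natural minor is A#.
A diminished fourth (4 semitones) above A# lands on the letter D, giving D.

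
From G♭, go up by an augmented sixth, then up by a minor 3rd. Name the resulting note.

An augmented sixth up from Gb is E (letter E, 10 semitones up).
A minor third up from E is G (letter G, 3 semitones up).

G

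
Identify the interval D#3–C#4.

minor seventh

Counting letters D–E–F–G–A–B–C gives a seventh.
D#→C# = 10 semitones, 1 narrower than the major seventh (11), so minor.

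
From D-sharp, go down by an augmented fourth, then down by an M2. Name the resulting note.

G

An augmented fourth down from D# is A (letter A, 6 semitones down).
A major second down from A is G (letter G, 2 semitones down).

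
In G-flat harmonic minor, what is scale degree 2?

Degree 2 takes the letter 1 step above G, which is A.
In harmonic minor, degree 2 sits 2 semitones above the tonic. Gb + 2 semitones is pitch class 8, spelled on A as Ab.

Ab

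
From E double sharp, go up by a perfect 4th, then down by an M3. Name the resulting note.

A perfect fourth up from E## is A## (letter A, 5 semitones up).
A major third down from A## is F## (letter F, 4 semitones down).

F##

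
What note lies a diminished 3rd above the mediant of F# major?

C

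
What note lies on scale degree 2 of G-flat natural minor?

Degree 2 takes the letter 1 step above G, which is A.
In natural minor, degree 2 sits 2 semitones above the tonic. Gb + 2 semitones is pitch class 8, spelled on A as Ab.

Ab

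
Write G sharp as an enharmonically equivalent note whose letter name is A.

Ab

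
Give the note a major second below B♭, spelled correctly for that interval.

B down a major second is A, so the target letter is A.
From Bb, a major second is 2 semitones down: Ab.

Ab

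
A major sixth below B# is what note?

A sixth below B lands on the letter D.
A major sixth spans 9 semitones, so B# moves to pitch class 3. On the letter D that is D#.

D#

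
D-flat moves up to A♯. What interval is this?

doubly augmented fifth

The letter names run D→A, a span of 4 letter steps, so the interval is some kind of fifth.
Db to A# is 9 semitones. A perfect fifth is 7, so 9 makes it doubly augmented.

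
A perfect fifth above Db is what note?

D up a perfect fifth is A, so the target letter is A.
From Db, a perfect fifth is 7 semitones up: Ab.

Ab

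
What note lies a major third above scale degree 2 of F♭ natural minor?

Bb

Scale degree 2 of Fb natural minor is Gb.
A major third (4 semitones) above Gb lands on the letter B, giving Bb.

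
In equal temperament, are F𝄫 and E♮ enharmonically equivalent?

Two spellings are enharmonically equivalent only if they share a pitch class.
Here Fbb → 3, E → 4; 3 ≠ 4, so they are not.

No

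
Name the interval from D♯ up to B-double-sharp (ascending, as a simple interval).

augmented sixth

The letter names run D→B, a span of 5 letter steps, so the interval is some kind of sixth.
D# to B## is 10 semitones. A major sixth is 9, so 10 makes it augmented.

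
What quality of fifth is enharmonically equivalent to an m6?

augmented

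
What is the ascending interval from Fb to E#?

Counting letters F–G–A–B–C–D–E gives a seventh.
Fb→E# = 13 semitones, 2 wider than the major seventh (11), so doubly augmented.

doubly augmented seventh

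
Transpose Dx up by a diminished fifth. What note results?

A fifth above D lands on the letter A.
A diminished fifth spans 6 semitones, so D## moves to pitch class 10. On the letter A that is A#.

A#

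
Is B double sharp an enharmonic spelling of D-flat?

Yes

B## = pitch class 1 and Db = pitch class 1 — the same pitch class, so they are enharmonic equivalents.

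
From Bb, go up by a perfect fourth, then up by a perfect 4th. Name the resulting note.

Ab

A perfect fourth up from Bb is Eb (letter E, 5 semitones up).
A perfect fourth up from Eb is Ab (letter A, 5 semitones up).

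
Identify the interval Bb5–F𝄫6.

doubly diminished fifth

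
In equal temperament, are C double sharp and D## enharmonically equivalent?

No

Two spellings are enharmonically equivalent only if they share a pitch class.
Here C## → 2, D## → 4; 2 ≠ 4, so they are not.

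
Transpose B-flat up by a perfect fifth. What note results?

F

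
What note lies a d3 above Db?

D up a major third is F#, so the target letter is F.
From Db, a diminished third is 2 semitones up: Fbb.

Fbb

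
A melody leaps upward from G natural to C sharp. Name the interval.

Counting letters G–A–B–C gives a fourth.
G→C# = 6 semitones, 1 wider than the perfect fourth (5), so augmented.

augmented fourth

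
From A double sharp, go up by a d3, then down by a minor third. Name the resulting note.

A#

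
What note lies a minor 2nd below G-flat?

F

A second below G lands on the letter F.
A minor second spans 1 semitone, so Gb moves to pitch class 5. On the letter F that is F.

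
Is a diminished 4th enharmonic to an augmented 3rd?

A diminished fourth spans 4 semitones; an augmented third spans 5.
The spans differ, so they are not enharmonic equivalents.

No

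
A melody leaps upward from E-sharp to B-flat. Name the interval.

doubly diminished fifth

The letter names run E→B, a span of 4 letter steps, so the interval is some kind of fifth.
E# to Bb is 5 semitones. A perfect fifth is 7, so 5 makes it doubly diminished.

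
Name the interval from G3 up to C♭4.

The letter names run G→C, a span of 3 letter steps, so the interval is some kind of fourth.
G to Cb is 4 semitones. A perfect fourth is 5, so 4 makes it diminished.

diminished fourth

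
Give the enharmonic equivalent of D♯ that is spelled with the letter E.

D# is pitch class 3. The letter E alone is pitch class 4.
To reach pitch class 3 from E requires an offset of -1 semitone, i.e. flat: Eb.

Eb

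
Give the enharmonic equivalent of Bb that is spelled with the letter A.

Bb is pitch class 10. The letter A alone is pitch class 9.
To reach pitch class 10 from A requires an offset of +1 semitone, i.e. sharp: A#.

A#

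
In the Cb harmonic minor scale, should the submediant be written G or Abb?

Abb

Each scale degree takes a distinct letter name. Degree 6 of a scale on C must use the letter A.
Abb and G are enharmonically the same pitch, but only Abb uses the letter A, so it is the correct spelling here.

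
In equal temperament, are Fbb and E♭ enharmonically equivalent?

Yes

Fbb = pitch class 3 and Eb = pitch class 3 — the same pitch class, so they are enharmonic equivalents.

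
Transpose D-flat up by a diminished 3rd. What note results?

Fbb

A third above D lands on the letter F.
A diminished third spans 2 semitones, so Db moves to pitch class 3. On the letter F that is Fbb.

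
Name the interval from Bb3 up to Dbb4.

diminished third

Counting letters B–C–D gives a third.
Bb→Dbb = 2 semitones, 2 narrower than the major third (4), so diminished.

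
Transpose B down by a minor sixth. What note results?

A sixth below B lands on the letter D.
A minor sixth spans 8 semitones, so B moves to pitch class 3. On the letter D that is D#.

D#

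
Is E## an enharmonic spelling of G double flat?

E## is pitch class 6; Gbb is pitch class 5.
The pitch classes differ (6 vs. 5), so they are not enharmonic equivalents.

No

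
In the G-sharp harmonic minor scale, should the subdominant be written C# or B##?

C#

Each scale degree takes a distinct letter name. Degree 4 of a scale on G must use the letter C.
C# and B## are enharmonically the same pitch, but only C# uses the letter C, so it is the correct spelling here.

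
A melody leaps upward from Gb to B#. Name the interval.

doubly augmented third

Counting letters G–A–B gives a third.
Gb→B# = 6 semitones, 2 wider than the major third (4), so doubly augmented.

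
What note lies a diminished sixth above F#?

Db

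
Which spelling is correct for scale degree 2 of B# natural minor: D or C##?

Each scale degree takes a distinct letter name. Degree 2 of a scale on B must use the letter C.
C## and D are enharmonically the same pitch, but only C## uses the letter C, so it is the correct spelling here.

C##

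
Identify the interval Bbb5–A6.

The letter names run B→A, a span of 6 letter steps, so the interval is some kind of seventh.
Bbb to A is 12 semitones. A major seventh is 11, so 12 makes it augmented.

augmented seventh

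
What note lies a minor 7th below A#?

B#

A down a major seventh is Bb, so the target letter is B.
From A#, a minor seventh is 10 semitones down: B#.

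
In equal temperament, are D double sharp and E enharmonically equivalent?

Yes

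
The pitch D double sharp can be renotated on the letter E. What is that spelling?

D## is pitch class 4. The letter E alone is pitch class 4.
Pitch class 4 on E needs no accidental: E.

E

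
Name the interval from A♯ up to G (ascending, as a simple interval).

diminished seventh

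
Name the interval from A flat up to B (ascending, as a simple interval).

Counting letters A–B gives a second.
Ab→B = 3 semitones, 1 wider than the major second (2), so augmented.

augmented second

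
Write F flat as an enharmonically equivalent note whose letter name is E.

Fb is pitch class 4. The letter E alone is pitch class 4.
Pitch class 4 on E needs no accidental: E.

E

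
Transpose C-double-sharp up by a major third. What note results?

E##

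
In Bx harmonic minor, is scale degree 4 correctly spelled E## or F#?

Each scale degree takes a distinct letter name. Degree 4 of a scale on B must use the letter E.
E## and F# are enharmonically the same pitch, but only E## uses the letter E, so it is the correct spelling here.

E##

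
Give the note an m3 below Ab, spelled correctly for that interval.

A third below A lands on the letter F.
A minor third spans 3 semitones, so Ab moves to pitch class 5. On the letter F that is F.

F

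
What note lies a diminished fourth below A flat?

A down a perfect fourth is E, so the target letter is E.
From Ab, a diminished fourth is 4 semitones down: E.

E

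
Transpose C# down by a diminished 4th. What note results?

C down a perfect fourth is G, so the target letter is G.
From C#, a diminished fourth is 4 semitones down: G##.

G##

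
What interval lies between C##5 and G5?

The letter names run C→G, a span of 4 letter steps, so the interval is some kind of fifth.
C## to G is 5 semitones. A perfect fifth is 7, so 5 makes it doubly diminished.

doubly diminished fifth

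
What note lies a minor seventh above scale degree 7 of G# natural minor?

Scale degree 7 of G# natural minor is F#.
A minor seventh (10 semitones) above F# lands on the letter E, giving E.

E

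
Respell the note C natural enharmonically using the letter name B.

C is pitch class 0. The letter B alone is pitch class 11.
To reach pitch class 0 from B requires an offset of +1 semitone, i.e. sharp: B#.

B#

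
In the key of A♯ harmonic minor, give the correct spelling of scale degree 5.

E#

The A# harmonic minor scale runs A# B# C# D# E# F# G##.
Degree 5 is E#.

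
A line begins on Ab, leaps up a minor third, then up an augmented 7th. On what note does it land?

A minor third up from Ab is Cb (letter C, 3 semitones up).
An augmented seventh up from Cb is B (letter B, 12 semitones up).

B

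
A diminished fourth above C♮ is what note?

C up a perfect fourth is F, so the target letter is F.
From C, a diminished fourth is 4 semitones up: Fb.

Fb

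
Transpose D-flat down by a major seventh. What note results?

Ebb

D down a major seventh is Eb, so the target letter is E.
From Db, a major seventh is 11 semitones down: Ebb.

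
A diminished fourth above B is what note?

Eb

B up a perfect fourth is E, so the target letter is E.
From B, a diminished fourth is 4 semitones up: Eb.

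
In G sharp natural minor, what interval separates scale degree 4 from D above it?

minor second

Scale degree 4 of G# natural minor is C#.
C# up to D: letters C→D make it a second; 1 semitone makes it minor.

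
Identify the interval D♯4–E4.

minor second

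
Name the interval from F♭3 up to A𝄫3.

minor third

The letter names run F→A, a span of 2 letter steps, so the interval is some kind of third.
Fb to Abb is 3 semitones. A major third is 4, so 3 makes it minor.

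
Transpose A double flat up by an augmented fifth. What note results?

A fifth above A lands on the letter E.
An augmented fifth spans 8 semitones, so Abb moves to pitch class 3. On the letter E that is Eb.

Eb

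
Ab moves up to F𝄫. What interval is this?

diminished sixth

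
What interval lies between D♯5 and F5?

diminished third

The letter names run D→F, a span of 2 letter steps, so the interval is some kind of third.
D# to F is 2 semitones. A major third is 4, so 2 makes it diminished.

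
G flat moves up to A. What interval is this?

augmented second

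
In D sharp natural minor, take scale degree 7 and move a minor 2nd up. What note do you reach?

D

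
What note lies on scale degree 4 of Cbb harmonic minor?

Fbb

Degree 4 takes the letter 3 steps above C, which is F.
In harmonic minor, degree 4 sits 5 semitones above the tonic. Cbb + 5 semitones is pitch class 3, spelled on F as Fbb.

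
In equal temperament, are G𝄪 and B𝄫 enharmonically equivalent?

G## = pitch class 9 and Bbb = pitch class 9 — the same pitch class, so they are enharmonic equivalents.

Yes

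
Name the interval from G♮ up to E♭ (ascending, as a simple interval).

minor sixth

The letter names run G→E, a span of 5 letter steps, so the interval is some kind of sixth.
G to Eb is 8 semitones. A major sixth is 9, so 8 makes it minor.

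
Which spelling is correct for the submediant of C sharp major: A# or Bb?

A#

Each scale degree takes a distinct letter name. Degree 6 of a scale on C must use the letter A.
A# and Bb are enharmonically the same pitch, but only A# uses the letter A, so it is the correct spelling here.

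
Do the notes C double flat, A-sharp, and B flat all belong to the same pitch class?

Cbb = pitch class 10 and A# = pitch class 10 and Bb = pitch class 10 — the same pitch class, so they are enharmonic equivalents.

Yes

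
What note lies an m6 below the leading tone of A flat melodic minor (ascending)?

The leading tone of Ab melodic minor (ascending) is G.
A minor sixth (8 semitones) below G lands on the letter B, giving B.

B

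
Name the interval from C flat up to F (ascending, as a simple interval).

augmented fourth

Counting letters C–D–E–F gives a fourth.
Cb→F = 6 semitones, 1 wider than the perfect fourth (5), so augmented.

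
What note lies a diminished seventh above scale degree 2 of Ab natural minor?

Abb

Scale degree 2 of Ab natural minor is Bb.
A diminished seventh (9 semitones) above Bb lands on the letter A, giving Abb.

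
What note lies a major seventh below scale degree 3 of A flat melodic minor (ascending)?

Scale degree 3 of Ab melodic minor (ascending) is Cb.
A major seventh (11 semitones) below Cb lands on the letter D, giving Dbb.

Dbb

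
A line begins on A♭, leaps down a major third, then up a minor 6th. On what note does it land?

Dbb

A major third down from Ab is Fb (letter F, 4 semitones down).
A minor sixth up from Fb is Dbb (letter D, 8 semitones up).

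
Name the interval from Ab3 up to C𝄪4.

doubly augmented third

The letter names run A→C, a span of 2 letter steps, so the interval is some kind of third.
Ab to C## is 6 semitones. A major third is 4, so 6 makes it doubly augmented.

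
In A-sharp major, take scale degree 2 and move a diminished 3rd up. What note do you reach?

D

Scale degree 2 of A# major is B#.
A diminished third (2 semitones) above B# lands on the letter D, giving D.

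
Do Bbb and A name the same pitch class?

Yes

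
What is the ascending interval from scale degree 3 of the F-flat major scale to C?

major third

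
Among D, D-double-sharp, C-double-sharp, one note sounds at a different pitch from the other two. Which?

In 12-tone equal temperament, enharmonic equivalents share a pitch class. D is pitch class 2; D## is pitch class 4; C## is pitch class 2.
D and C## share pitch class 2, while D## is pitch class 4.

D##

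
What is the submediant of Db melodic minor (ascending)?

Bb

Degree 6 takes the letter 5 steps above D, which is B.
In melodic minor (ascending), degree 6 sits 9 semitones above the tonic. Db + 9 semitones is pitch class 10, spelled on B as Bb.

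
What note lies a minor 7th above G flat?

Fb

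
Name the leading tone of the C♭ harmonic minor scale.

Degree 7 takes the letter 6 steps above C, which is B.
In harmonic minor, degree 7 sits 11 semitones above the tonic. Cb + 11 semitones is pitch class 10, spelled on B as Bb.

Bb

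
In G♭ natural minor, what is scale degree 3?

Bbb

Degree 3 takes the letter 2 steps above G, which is B.
In natural minor, degree 3 sits 3 semitones above the tonic. Gb + 3 semitones is pitch class 9, spelled on B as Bbb.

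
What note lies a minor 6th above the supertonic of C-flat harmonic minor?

Bbb

The supertonic of Cb harmonic minor is Db.
A minor sixth (8 semitones) above Db lands on the letter B, giving Bbb.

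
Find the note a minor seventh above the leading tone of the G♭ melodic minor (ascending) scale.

Eb

The leading tone of Gb melodic minor (ascending) is F.
A minor seventh (10 semitones) above F lands on the letter E, giving Eb.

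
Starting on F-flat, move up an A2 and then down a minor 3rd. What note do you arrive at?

E

An augmented second up from Fb is G (letter G, 3 semitones up).
A minor third down from G is E (letter E, 3 semitones down).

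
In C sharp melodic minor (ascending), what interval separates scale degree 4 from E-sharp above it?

major seventh

Scale degree 4 of C# melodic minor (ascending) is F#.
F# up to E#: letters F→E make it a seventh; 11 semitones makes it major.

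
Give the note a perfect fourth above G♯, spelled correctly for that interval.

C#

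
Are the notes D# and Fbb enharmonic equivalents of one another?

D# is pitch class 3; Fbb is pitch class 3.
All spellings map to pitch class 3, so they are enharmonically equivalent.

Yes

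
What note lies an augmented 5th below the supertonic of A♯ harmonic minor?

The supertonic of A# harmonic minor is B#.
An augmented fifth (8 semitones) below B# lands on the letter E, giving E.

E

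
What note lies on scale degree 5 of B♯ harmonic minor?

F##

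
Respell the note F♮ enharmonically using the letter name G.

Gbb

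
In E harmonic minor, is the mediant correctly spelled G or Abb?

G

Each scale degree takes a distinct letter name. Degree 3 of a scale on E must use the letter G.
G and Abb are enharmonically the same pitch, but only G uses the letter G, so it is the correct spelling here.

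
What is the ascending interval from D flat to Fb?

minor third

The letter names run D→F, a span of 2 letter steps, so the interval is some kind of third.
Db to Fb is 3 semitones. A major third is 4, so 3 makes it minor.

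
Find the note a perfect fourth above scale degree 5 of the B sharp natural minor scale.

Scale degree 5 of B# natural minor is F##.
A perfect fourth (5 semitones) above F## lands on the letter B, giving B#.

B#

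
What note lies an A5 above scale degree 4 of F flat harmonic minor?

Scale degree 4 of Fb harmonic minor is Bbb.
An augmented fifth (8 semitones) above Bbb lands on the letter F, giving F.

F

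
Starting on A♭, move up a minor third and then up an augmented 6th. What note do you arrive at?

A minor third up from Ab is Cb (letter C, 3 semitones up).
An augmented sixth up from Cb is A (letter A, 10 semitones up).

A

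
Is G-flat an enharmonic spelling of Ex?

Yes

Gb is pitch class 6; E## is pitch class 6.
All spellings map to pitch class 6, so they are enharmonically equivalent.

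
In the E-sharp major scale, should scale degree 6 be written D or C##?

Each scale degree takes a distinct letter name. Degree 6 of a scale on E must use the letter C.
C## and D are enharmonically the same pitch, but only C## uses the letter C, so it is the correct spelling here.

C##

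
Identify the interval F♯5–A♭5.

Counting letters F–G–A gives a third.
F#→Ab = 2 semitones, 2 narrower than the major third (4), so diminished.

diminished third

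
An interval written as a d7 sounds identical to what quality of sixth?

A diminished seventh spans 9 semitones.
A sixth spanning 9 semitones is major (the major sixth is 9).

major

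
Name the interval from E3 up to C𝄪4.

Counting letters E–F–G–A–B–C gives a sixth.
E→C## = 10 semitones, 1 wider than the major sixth (9), so augmented.

augmented sixth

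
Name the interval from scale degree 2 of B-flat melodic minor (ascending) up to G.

perfect fifth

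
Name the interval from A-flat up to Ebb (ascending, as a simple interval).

diminished fifth

The letter names run A→E, a span of 4 letter steps, so the interval is some kind of fifth.
Ab to Ebb is 6 semitones. A perfect fifth is 7, so 6 makes it diminished.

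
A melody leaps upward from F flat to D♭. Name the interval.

major sixth

Counting letters F–G–A–B–C–D gives a sixth.
Fb→Db = 9 semitones, exactly the major sixth.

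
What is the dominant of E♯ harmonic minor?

Degree 5 takes the letter 4 steps above E, which is B.
In harmonic minor, degree 5 sits 7 semitones above the tonic. E# + 7 semitones is pitch class 0, spelled on B as B#.

B#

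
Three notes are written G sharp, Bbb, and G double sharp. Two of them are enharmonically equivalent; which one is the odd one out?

G#

In 12-tone equal temperament, enharmonic equivalents share a pitch class. G# is pitch class 8; Bbb is pitch class 9; G## is pitch class 9.
Bbb and G## share pitch class 9, while G# is pitch class 8.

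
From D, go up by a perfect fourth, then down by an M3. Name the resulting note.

Eb

A perfect fourth up from D is G (letter G, 5 semitones up).
A major third down from G is Eb (letter E, 4 semitones down).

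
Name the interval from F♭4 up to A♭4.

major third

The letter names run F→A, a span of 2 letter steps, so the interval is some kind of third.
Fb to Ab is 4 semitones. A major third is 4, so 4 makes it major.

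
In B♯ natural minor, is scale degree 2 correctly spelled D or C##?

C##

Each scale degree takes a distinct letter name. Degree 2 of a scale on B must use the letter C.
C## and D are enharmonically the same pitch, but only C## uses the letter C, so it is the correct spelling here.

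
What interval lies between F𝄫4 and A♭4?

augmented third

The letter names run F→A, a span of 2 letter steps, so the interval is some kind of third.
Fbb to Ab is 5 semitones. A major third is 4, so 5 makes it augmented.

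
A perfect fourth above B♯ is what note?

A fourth above B lands on the letter E.
A perfect fourth spans 5 semitones, so B# moves to pitch class 5. On the letter E that is E#.

E#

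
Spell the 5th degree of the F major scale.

The F major scale runs F G A Bb C D E.
Degree 5 is C.

C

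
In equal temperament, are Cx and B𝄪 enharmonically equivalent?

Two spellings are enharmonically equivalent only if they share a pitch class.
Here C## → 2, B## → 1; 1 ≠ 2, so they are not.

No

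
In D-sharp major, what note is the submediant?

B#

Degree 6 takes the letter 5 steps above D, which is B.
In major, degree 6 sits 9 semitones above the tonic. D# + 9 semitones is pitch class 0, spelled on B as B#.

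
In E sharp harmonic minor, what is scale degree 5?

The E# harmonic minor scale runs E# F## G# A# B# C# D##.
Degree 5 is B#.

B#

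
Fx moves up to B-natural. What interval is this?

diminished fourth

Counting letters F–G–A–B gives a fourth.
F##→B = 4 semitones, 1 narrower than the perfect fourth (5), so diminished.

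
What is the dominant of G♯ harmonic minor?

The G# harmonic minor scale runs G# A# B C# D# E F##.
Degree 5 is D#.

D#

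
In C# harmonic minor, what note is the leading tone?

Degree 7 takes the letter 6 steps above C, which is B.
In harmonic minor, degree 7 sits 11 semitones above the tonic. C# + 11 semitones is pitch class 0, spelled on B as B#.

B#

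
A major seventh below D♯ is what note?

E

A seventh below D lands on the letter E.
A major seventh spans 11 semitones, so D# moves to pitch class 4. On the letter E that is E.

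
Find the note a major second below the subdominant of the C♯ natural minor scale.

E

The subdominant of C# natural minor is F#.
A major second (2 semitones) below F# lands on the letter E, giving E.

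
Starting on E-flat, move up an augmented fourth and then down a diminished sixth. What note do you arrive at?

An augmented fourth up from Eb is A (letter A, 6 semitones up).
A diminished sixth down from A is C## (letter C, 7 semitones down).

C##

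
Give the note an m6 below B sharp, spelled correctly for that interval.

D##

B down a major sixth is D, so the target letter is D.
From B#, a minor sixth is 8 semitones down: D##.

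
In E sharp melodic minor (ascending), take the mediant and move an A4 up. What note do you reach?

The mediant of E# melodic minor (ascending) is G#.
An augmented fourth (6 semitones) above G# lands on the letter C, giving C##.

C##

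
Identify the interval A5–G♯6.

major seventh

The letter names run A→G, a span of 6 letter steps, so the interval is some kind of seventh.
A to G# is 11 semitones. A major seventh is 11, so 11 makes it major.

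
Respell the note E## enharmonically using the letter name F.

E## is pitch class 6. The letter F alone is pitch class 5.
To reach pitch class 6 from F requires an offset of +1 semitone, i.e. sharp: F#.

F#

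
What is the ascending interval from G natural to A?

Counting letters G–A gives a second.
G→A = 2 semitones, exactly the major second.

major second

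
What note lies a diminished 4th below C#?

C down a perfect fourth is G, so the target letter is G.
From C#, a diminished fourth is 4 semitones down: G##.

G##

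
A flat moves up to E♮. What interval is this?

augmented fifth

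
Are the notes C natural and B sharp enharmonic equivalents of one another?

C is pitch class 0; B# is pitch class 0.
All spellings map to pitch class 0, so they are enharmonically equivalent.

Yes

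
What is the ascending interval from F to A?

major third

The letter names run F→A, a span of 2 letter steps, so the interval is some kind of third.
F to A is 4 semitones. A major third is 4, so 4 makes it major.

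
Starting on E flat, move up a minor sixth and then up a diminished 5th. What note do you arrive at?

Gbb

A minor sixth up from Eb is Cb (letter C, 8 semitones up).
A diminished fifth up from Cb is Gbb (letter G, 6 semitones up).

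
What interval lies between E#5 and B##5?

Counting letters E–F–G–A–B gives a fifth.
E#→B## = 8 semitones, 1 wider than the perfect fifth (7), so augmented.

augmented fifth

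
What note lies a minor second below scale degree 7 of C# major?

Scale degree 7 of C# major is B#.
A minor second (1 semitone) below B# lands on the letter A, giving A##.

A##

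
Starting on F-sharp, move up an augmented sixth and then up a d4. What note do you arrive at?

G#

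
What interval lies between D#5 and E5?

The letter names run D→E, a span of 1 letter step, so the interval is some kind of second.
D# to E is 1 semitone. A major second is 2, so 1 makes it minor.

minor second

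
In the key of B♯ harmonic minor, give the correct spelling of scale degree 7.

A##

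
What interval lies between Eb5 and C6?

major sixth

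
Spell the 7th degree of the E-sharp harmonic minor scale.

D##

Degree 7 takes the letter 6 steps above E, which is D.
In harmonic minor, degree 7 sits 11 semitones above the tonic. E# + 11 semitones is pitch class 4, spelled on D as D##.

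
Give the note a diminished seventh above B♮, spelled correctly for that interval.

B up a major seventh is A#, so the target letter is A.
From B, a diminished seventh is 9 semitones up: Ab.

Ab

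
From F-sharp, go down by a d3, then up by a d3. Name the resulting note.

A diminished third down from F# is D## (letter D, 2 semitones down).
A diminished third up from D## is F# (letter F, 2 semitones up).

F#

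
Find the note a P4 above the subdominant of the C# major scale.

B

The subdominant of C# major is F#.
A perfect fourth (5 semitones) above F# lands on the letter B, giving B.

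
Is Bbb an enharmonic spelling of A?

Bbb = pitch class 9 and A = pitch class 9 — the same pitch class, so they are enharmonic equivalents.

Yes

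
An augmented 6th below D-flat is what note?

A sixth below D lands on the letter F.
An augmented sixth spans 10 semitones, so Db moves to pitch class 3. On the letter F that is Fbb.

Fbb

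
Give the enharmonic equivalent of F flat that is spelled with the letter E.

Plain E sits at the same pitch as Fb, so on the letter E the same pitch needs a natural: E.

E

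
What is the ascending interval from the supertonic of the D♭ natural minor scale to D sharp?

augmented seventh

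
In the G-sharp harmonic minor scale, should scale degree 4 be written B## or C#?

C#

Each scale degree takes a distinct letter name. Degree 4 of a scale on G must use the letter C.
C# and B## are enharmonically the same pitch, but only C# uses the letter C, so it is the correct spelling here.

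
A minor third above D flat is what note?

D up a major third is F#, so the target letter is F.
From Db, a minor third is 3 semitones up: Fb.

Fb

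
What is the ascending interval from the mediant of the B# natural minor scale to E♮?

minor second

The mediant of B# natural minor is D#.
D# up to E: letters D→E make it a second; 1 semitone makes it minor.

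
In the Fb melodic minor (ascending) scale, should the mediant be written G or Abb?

Abb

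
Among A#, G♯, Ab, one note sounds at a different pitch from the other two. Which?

A#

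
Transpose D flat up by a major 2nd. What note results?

D up a major second is E, so the target letter is E.
From Db, a major second is 2 semitones up: Eb.

Eb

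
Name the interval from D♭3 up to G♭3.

perfect fourth

Counting letters D–E–F–G gives a fourth.
Db→Gb = 5 semitones, exactly the perfect fourth.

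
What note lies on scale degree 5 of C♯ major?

G#

The C# major scale runs C# D# E# F# G# A# B#.
Degree 5 is G#.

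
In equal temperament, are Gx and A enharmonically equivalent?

G## = pitch class 9 and A = pitch class 9 — the same pitch class, so they are enharmonic equivalents.

Yes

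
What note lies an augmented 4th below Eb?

Bbb

A fourth below E lands on the letter B.
An augmented fourth spans 6 semitones, so Eb moves to pitch class 9. On the letter B that is Bbb.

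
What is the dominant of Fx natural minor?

The F## natural minor scale runs F## G## A# B# C## D# E#.
Degree 5 is C##.

C##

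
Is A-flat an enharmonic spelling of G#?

Yes

Ab = pitch class 8 and G# = pitch class 8 — the same pitch class, so they are enharmonic equivalents.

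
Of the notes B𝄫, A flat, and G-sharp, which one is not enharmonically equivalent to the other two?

Bbb

In 12-tone equal temperament, enharmonic equivalents share a pitch class. Bbb is pitch class 9; Ab is pitch class 8; G# is pitch class 8.
Ab and G# share pitch class 8, while Bbb is pitch class 9.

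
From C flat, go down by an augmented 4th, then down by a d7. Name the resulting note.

Ab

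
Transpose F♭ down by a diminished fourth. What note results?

C

A fourth below F lands on the letter C.
A diminished fourth spans 4 semitones, so Fb moves to pitch class 0. On the letter C that is C.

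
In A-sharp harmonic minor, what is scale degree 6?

F#

The A# harmonic minor scale runs A# B# C# D# E# F# G##.
Degree 6 is F#.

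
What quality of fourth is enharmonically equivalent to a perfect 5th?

A perfect fifth spans 7 semitones.
A fourth spanning 7 semitones is doubly augmented (the perfect fourth is 5).

doubly augmented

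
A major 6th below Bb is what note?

B down a major sixth is D, so the target letter is D.
From Bb, a major sixth is 9 semitones down: Db.

Db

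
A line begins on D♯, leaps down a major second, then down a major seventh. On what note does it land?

D

A major second down from D# is C# (letter C, 2 semitones down).
A major seventh down from C# is D (letter D, 11 semitones down).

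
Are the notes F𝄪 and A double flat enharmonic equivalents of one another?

Yes

F## is pitch class 7; Abb is pitch class 7.
All spellings map to pitch class 7, so they are enharmonically equivalent.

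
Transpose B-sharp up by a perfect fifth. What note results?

F##

A fifth above B lands on the letter F.
A perfect fifth spans 7 semitones, so B# moves to pitch class 7. On the letter F that is F##.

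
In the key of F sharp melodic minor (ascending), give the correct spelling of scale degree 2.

G#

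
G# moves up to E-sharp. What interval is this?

The letter names run G→E, a span of 5 letter steps, so the interval is some kind of sixth.
G# to E# is 9 semitones. A major sixth is 9, so 9 makes it major.

major sixth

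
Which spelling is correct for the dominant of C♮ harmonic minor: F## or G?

Each scale degree takes a distinct letter name. Degree 5 of a scale on C must use the letter G.
G and F## are enharmonically the same pitch, but only G uses the letter G, so it is the correct spelling here.

G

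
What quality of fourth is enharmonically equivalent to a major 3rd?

A major third spans 4 semitones.
A fourth spanning 4 semitones is diminished (the perfect fourth is 5).

diminished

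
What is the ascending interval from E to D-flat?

diminished seventh

Counting letters E–F–G–A–B–C–D gives a seventh.
E→Db = 9 semitones, 2 narrower than the major seventh (11), so diminished.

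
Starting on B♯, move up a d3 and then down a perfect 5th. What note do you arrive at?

G

A diminished third up from B# is D (letter D, 2 semitones up).
A perfect fifth down from D is G (letter G, 7 semitones down).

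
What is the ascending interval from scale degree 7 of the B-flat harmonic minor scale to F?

Scale degree 7 of Bb harmonic minor is A.
A up to F: letters A→F make it a sixth; 8 semitones makes it minor.

minor sixth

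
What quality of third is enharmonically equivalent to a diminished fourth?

major

A diminished fourth spans 4 semitones.
A third spanning 4 semitones is major (the major third is 4).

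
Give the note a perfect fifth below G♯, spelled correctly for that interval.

C#

G down a perfect fifth is C, so the target letter is C.
From G#, a perfect fifth is 7 semitones down: C#.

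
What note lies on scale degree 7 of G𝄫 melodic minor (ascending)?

Degree 7 takes the letter 6 steps above G, which is F.
In melodic minor (ascending), degree 7 sits 11 semitones above the tonic. Gbb + 11 semitones is pitch class 4, spelled on F as Fb.

Fb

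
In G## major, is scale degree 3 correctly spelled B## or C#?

B##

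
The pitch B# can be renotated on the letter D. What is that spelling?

Dbb

Plain D sits 2 semitones above B#, so on the letter D the same pitch needs a double flat: Dbb.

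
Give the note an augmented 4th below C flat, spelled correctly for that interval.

Gbb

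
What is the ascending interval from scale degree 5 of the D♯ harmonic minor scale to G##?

major seventh

Scale degree 5 of D# harmonic minor is A#.
A# up to G##: letters A→G make it a seventh; 11 semitones makes it major.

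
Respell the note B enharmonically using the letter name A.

B is pitch class 11. The letter A alone is pitch class 9.
To reach pitch class 11 from A requires an offset of +2 semitones, i.e. double sharp: A##.

A##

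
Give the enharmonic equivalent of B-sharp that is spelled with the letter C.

Plain C sits at the same pitch as B#, so on the letter C the same pitch needs a natural: C.

C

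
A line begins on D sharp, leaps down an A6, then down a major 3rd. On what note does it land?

An augmented sixth down from D# is F (letter F, 10 semitones down).
A major third down from F is Db (letter D, 4 semitones down).

Db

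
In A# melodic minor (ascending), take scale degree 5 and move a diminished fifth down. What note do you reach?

Scale degree 5 of A# melodic minor (ascending) is E#.
A diminished fifth (6 semitones) below E# lands on the letter A, giving A##.

A##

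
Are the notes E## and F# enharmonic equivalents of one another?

E## = pitch class 6 and F# = pitch class 6 — the same pitch class, so they are enharmonic equivalents.

Yes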